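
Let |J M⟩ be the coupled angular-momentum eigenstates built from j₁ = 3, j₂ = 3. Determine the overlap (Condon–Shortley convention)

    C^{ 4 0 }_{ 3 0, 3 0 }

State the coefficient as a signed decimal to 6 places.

-0.483494  (= −√(18/77))

√[9·2!4!4!/11! · 3!3!3!3!4!4!] = √(373248/1925)
  +(−1)^0/∏(0,2,3,3,1,1)! = 1/72  (running 1/72)
  +(−1)^1/∏(1,1,2,2,2,2)! = -1/16  (running -7/144)
  +(−1)^2/∏(2,0,1,1,3,3)! = 1/72  (running -5/144)
⟨..|..⟩ = √(373248/1925)·(-5/144) = -0.483494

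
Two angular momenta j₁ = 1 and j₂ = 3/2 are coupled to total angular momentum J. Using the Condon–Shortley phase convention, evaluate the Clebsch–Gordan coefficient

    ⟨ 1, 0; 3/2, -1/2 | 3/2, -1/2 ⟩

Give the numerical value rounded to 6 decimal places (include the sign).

+0.258199

triangle: 1!·1!·2!/5! = 2/120
(j±m)!: 1!·1!·1!·2!·1!·2! = 4
prefactor² = (2J+1)·Δ·N² = 4/15
  k=0: +1/(0!·1!·1!·1!·0!·1!) = 1
  k=1: −1/(1!·0!·0!·0!·1!·2!) = -1/2
Σ = 1/2  ⇒  CG² = 4/15·1/2² = 1/15
CG = +√(1/15) = +0.258199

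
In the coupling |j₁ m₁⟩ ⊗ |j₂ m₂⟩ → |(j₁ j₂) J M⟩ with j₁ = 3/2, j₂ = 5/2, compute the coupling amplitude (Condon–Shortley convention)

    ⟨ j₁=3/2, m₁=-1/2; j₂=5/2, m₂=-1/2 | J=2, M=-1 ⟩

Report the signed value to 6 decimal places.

√[5·2!1!3!/7! · 1!2!2!3!1!3!] = √(12/7)
  +(−1)^1/∏(1,1,1,1,0,2)! = -1/2  (running -1/2)
  +(−1)^2/∏(2,0,0,0,1,3)! = 1/12  (running -5/12)
⟨..|..⟩ = √(12/7)·(-5/12) = -0.545545

−√(25/84) ≈ -0.545545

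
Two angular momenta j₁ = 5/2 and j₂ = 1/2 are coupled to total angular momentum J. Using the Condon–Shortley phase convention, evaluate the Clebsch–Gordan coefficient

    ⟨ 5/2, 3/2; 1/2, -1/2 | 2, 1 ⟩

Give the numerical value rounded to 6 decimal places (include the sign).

+0.816497  (= +√(2/3))

j₁+j₂−J=1  J+j₁−j₂=4  J−j₁+j₂=0  j₁+j₂+J+1=6
(j₁±m₁, j₂±m₂, J±M) = (4,1,0,1,3,1)
P² = 24
sum k=0..0:
  [0] +1/6 = 1/6
S = 1/6
C² = P²·S² = 2/3 ; C = +0.816497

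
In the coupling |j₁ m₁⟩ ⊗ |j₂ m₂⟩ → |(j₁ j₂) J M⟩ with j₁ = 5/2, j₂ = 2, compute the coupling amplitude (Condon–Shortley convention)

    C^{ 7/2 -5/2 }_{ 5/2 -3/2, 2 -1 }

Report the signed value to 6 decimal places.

−√(1/63) ≈ -0.125988

√[8·1!4!3!/9! · 1!4!1!3!1!6!] = √(2304/7)
  +(−1)^0/∏(0,1,4,1,0,2)! = 1/48  (running 1/48)
  +(−1)^1/∏(1,0,3,0,1,3)! = -1/36  (running -1/144)
⟨..|..⟩ = √(2304/7)·(-1/144) = -0.125988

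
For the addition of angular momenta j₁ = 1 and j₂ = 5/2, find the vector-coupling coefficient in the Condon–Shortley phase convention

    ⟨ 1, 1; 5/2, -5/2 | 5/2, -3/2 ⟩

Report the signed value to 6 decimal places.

j₁+j₂−J=1  J+j₁−j₂=1  J−j₁+j₂=4  j₁+j₂+J+1=7
(j₁±m₁, j₂±m₂, J±M) = (2,0,0,5,1,4)
P² = 1152/7
sum k=0..0:
  [0] +1/24 = 1/24
S = 1/24
C² = P²·S² = 2/7 ; C = +0.534522

+√(2/7) ≈ +0.534522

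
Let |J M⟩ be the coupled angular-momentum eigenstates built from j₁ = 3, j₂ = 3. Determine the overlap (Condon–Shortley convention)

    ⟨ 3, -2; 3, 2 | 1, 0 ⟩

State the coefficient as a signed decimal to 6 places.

j₁+j₂−J=5  J+j₁−j₂=1  J−j₁+j₂=1  j₁+j₂+J+1=8
(j₁±m₁, j₂±m₂, J±M) = (1,5,5,1,1,1)
P² = 900/7
sum k=4..5:
  [4] +1/24 = 1/24
  [5] −1/120 = -1/120
S = 1/30
C² = P²·S² = 1/7 ; C = +0.377964

+√(1/7) ≈ +0.377964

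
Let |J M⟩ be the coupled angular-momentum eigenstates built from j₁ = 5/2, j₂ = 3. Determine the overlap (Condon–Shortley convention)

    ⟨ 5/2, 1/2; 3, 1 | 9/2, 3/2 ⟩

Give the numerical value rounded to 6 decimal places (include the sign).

j₁+j₂−J=1  J+j₁−j₂=4  J−j₁+j₂=5  j₁+j₂+J+1=11
(j₁±m₁, j₂±m₂, J±M) = (3,2,4,2,6,3)
P² = 138240/77
sum k=0..1:
  [0] +1/96 = 1/96
  [1] −1/72 = -1/72
S = -1/288
C² = P²·S² = 5/231 ; C = -0.147122

−√(5/231) = -0.147122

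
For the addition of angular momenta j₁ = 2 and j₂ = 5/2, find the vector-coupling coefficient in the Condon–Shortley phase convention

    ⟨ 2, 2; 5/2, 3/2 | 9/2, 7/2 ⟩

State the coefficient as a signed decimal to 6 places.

+√(5/9) = +0.745356

j₁+j₂−J=0  J+j₁−j₂=4  J−j₁+j₂=5  j₁+j₂+J+1=10
(j₁±m₁, j₂±m₂, J±M) = (4,0,4,1,8,1)
P² = 184320
sum k=0..0:
  [0] +1/576 = 1/576
S = 1/576
C² = P²·S² = 5/9 ; C = +0.745356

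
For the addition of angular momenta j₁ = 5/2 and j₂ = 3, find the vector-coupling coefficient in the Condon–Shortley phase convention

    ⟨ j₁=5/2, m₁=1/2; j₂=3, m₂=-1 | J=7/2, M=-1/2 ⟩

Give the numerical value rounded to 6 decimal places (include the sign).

triangle: 2!×3!×4!/10! = 288/3628800
(j±m)!: 3!×2!×2!×4!×3!×4! = 82944
prefactor² = (2J+1)×Δ×N² = 9216/175
  k=0: +1/(0!×2!×2!×2!×1!×2!) = 1/16
  k=1: −1/(1!×1!×1!×1!×2!×3!) = -1/12
  k=2: +1/(2!×0!×0!×0!×3!×4!) = 1/288
Σ = -5/288  ⇒  CG² = 9216/175×(-5/288)² = 1/63
CG = −√(1/63) = -0.125988

-0.125988  (= −√(1/63))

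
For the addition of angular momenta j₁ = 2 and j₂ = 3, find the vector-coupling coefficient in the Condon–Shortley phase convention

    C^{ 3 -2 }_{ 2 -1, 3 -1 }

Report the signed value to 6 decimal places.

-0.500000  (= −√(1/4))

j₁+j₂−J=2  J+j₁−j₂=2  J−j₁+j₂=4  j₁+j₂+J+1=9
(j₁±m₁, j₂±m₂, J±M) = (1,3,2,4,1,5)
P² = 64
sum k=1..2:
  [1] −1/12 = -1/12
  [2] +1/48 = 1/48
S = -1/16
C² = P²·S² = 1/4 ; C = -0.500000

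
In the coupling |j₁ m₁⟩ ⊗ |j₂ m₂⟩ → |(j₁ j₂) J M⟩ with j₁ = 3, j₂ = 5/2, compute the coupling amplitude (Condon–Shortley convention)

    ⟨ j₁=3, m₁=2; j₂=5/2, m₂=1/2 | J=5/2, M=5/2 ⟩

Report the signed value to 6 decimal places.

√[6·3!3!2!/9! · 5!1!3!2!5!0!] = √(1440/7)
  +(−1)^1/∏(1,2,0,2,3,0)! = -1/24  (running -1/24)
⟨..|..⟩ = √(1440/7)·(-1/24) = -0.597614

−√(5/14) = -0.597614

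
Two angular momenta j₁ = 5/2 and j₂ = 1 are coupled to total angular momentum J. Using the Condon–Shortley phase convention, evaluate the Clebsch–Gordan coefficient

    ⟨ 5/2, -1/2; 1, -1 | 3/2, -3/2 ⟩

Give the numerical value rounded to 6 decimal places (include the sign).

triangle: 2!×3!×0!/6! = 12/720
(j±m)!: 2!×3!×0!×2!×0!×3! = 144
prefactor² = (2J+1)×Δ×N² = 48/5
  k=0: +1/(0!×2!×3!×0!×0!×0!) = 1/12
Σ = 1/12  ⇒  CG² = 48/5×1/12² = 1/15
CG = +√(1/15) = +0.258199

+√(1/15) ≈ +0.258199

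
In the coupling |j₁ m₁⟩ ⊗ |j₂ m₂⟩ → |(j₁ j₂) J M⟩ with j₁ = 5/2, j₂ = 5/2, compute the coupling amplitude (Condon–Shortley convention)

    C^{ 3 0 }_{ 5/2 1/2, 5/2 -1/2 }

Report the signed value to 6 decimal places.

−√(4/45) = -0.298142

triangle: 2!·3!·3!/9! = 72/362880
(j±m)!: 3!·2!·2!·3!·3!·3! = 5184
prefactor² = (2J+1)·Δ·N² = 36/5
  k=0: +1/(0!·2!·2!·2!·1!·1!) = 1/8
  k=1: −1/(1!·1!·1!·1!·2!·2!) = -1/4
  k=2: +1/(2!·0!·0!·0!·3!·3!) = 1/72
Σ = -1/9  ⇒  CG² = 36/5·(-1/9)² = 4/45
CG = −√(4/45) = -0.298142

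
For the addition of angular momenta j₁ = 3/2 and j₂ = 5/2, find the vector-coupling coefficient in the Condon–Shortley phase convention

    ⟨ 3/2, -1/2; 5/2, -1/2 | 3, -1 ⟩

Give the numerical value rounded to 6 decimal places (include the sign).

triangle: 1!·2!·4!/8! = 48/40320
(j±m)!: 1!·2!·2!·3!·2!·4! = 1152
prefactor² = (2J+1)·Δ·N² = 48/5
  k=0: +1/(0!·1!·2!·2!·0!·2!) = 1/8
  k=1: −1/(1!·0!·1!·1!·1!·3!) = -1/6
Σ = -1/24  ⇒  CG² = 48/5·(-1/24)² = 1/60
CG = −√(1/60) = -0.129099

−√(1/60) ≈ -0.129099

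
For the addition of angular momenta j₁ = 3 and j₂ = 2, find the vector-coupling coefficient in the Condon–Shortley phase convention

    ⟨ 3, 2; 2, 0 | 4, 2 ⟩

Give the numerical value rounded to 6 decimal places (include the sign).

+0.585540  (= +√(12/35))

√[9·1!5!3!/10! · 5!1!2!2!6!2!] = √(8640/7)
  +(−1)^0/∏(0,1,1,2,4,1)! = 1/48  (running 1/48)
  +(−1)^1/∏(1,0,0,1,5,2)! = -1/240  (running 1/60)
⟨..|..⟩ = √(8640/7)·(1/60) = +0.585540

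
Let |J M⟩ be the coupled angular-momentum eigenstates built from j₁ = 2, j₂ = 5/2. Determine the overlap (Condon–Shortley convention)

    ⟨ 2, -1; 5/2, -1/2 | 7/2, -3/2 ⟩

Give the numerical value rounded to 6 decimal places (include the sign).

triangle: 1!·3!·4!/9! = 144/362880
(j±m)!: 1!·3!·2!·3!·2!·5! = 17280
prefactor² = (2J+1)·Δ·N² = 384/7
  k=0: +1/(0!·1!·3!·2!·0!·2!) = 1/24
  k=1: −1/(1!·0!·2!·1!·1!·3!) = -1/12
Σ = -1/24  ⇒  CG² = 384/7·(-1/24)² = 2/21
CG = −√(2/21) = -0.308607

−√(2/21) = -0.308607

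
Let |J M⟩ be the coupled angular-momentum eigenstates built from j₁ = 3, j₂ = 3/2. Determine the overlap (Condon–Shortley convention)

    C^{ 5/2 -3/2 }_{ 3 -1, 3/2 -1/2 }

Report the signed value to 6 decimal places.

-0.591608  (= −√(7/20))

triangle: 2!×4!×1!/8! = 48/40320
(j±m)!: 2!×4!×1!×2!×1!×4! = 2304
prefactor² = (2J+1)×Δ×N² = 576/35
  k=0: +1/(0!×2!×4!×1!×0!×0!) = 1/48
  k=1: −1/(1!×1!×3!×0!×1!×1!) = -1/6
Σ = -7/48  ⇒  CG² = 576/35×(-7/48)² = 7/20
CG = −√(7/20) = -0.591608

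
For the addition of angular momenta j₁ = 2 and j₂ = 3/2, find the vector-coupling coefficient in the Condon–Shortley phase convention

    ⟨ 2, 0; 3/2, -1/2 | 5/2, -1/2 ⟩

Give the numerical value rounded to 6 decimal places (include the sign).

triangle: 1!×3!×2!/7! = 12/5040
(j±m)!: 2!×2!×1!×2!×2!×3! = 96
prefactor² = (2J+1)×Δ×N² = 48/35
  k=0: +1/(0!×1!×2!×1!×1!×1!) = 1/2
  k=1: −1/(1!×0!×1!×0!×2!×2!) = -1/4
Σ = 1/4  ⇒  CG² = 48/35×1/4² = 3/35
CG = +√(3/35) = +0.292770

+√(3/35) = +0.292770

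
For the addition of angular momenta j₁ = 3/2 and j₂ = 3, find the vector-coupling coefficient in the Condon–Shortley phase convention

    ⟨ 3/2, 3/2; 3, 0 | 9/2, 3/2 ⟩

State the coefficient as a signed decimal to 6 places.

√[10·0!3!6!/10! · 3!0!3!3!6!3!] = √(77760/7)
  +(−1)^0/∏(0,0,0,3,3,3)! = 1/216  (running 1/216)
⟨..|..⟩ = √(77760/7)·(1/216) = +0.487950

+0.487950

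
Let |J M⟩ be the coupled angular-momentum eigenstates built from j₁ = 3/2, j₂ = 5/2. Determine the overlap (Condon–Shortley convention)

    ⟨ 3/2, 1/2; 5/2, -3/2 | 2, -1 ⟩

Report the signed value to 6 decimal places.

√[5·2!1!3!/7! · 2!1!1!4!1!3!] = √(24/7)
  +(−1)^0/∏(0,2,1,1,0,2)! = 1/4  (running 1/4)
  +(−1)^1/∏(1,1,0,0,1,3)! = -1/6  (running 1/12)
⟨..|..⟩ = √(24/7)·(1/12) = +0.154303

+√(1/42) ≈ +0.154303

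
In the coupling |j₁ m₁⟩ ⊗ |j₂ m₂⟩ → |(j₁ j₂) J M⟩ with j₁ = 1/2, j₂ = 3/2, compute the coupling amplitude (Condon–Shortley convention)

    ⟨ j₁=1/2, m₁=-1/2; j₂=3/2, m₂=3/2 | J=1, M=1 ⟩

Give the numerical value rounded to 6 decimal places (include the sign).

j₁+j₂−J=1  J+j₁−j₂=0  J−j₁+j₂=2  j₁+j₂+J+1=4
(j₁±m₁, j₂±m₂, J±M) = (0,1,3,0,2,0)
P² = 3
sum k=1..1:
  [1] −1/2 = -1/2
S = -1/2
C² = P²·S² = 3/4 ; C = -0.866025

-0.866025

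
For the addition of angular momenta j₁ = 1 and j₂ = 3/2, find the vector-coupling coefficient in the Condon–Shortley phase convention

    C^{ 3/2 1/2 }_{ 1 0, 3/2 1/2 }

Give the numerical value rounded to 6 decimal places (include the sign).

−√(1/15) ≈ -0.258199

triangle: 1!·1!·2!/5! = 2/120
(j±m)!: 1!·1!·2!·1!·2!·1! = 4
prefactor² = (2J+1)·Δ·N² = 4/15
  k=0: +1/(0!·1!·1!·2!·0!·0!) = 1/2
  k=1: −1/(1!·0!·0!·1!·1!·1!) = -1
Σ = -1/2  ⇒  CG² = 4/15·(-1/2)² = 1/15
CG = −√(1/15) = -0.258199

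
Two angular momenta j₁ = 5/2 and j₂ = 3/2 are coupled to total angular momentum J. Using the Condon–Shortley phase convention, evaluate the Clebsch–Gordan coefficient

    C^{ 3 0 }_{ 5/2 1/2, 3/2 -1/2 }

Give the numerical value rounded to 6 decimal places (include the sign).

+√(1/5) = +0.447214

triangle: 1!×4!×2!/8! = 48/40320
(j±m)!: 3!×2!×1!×2!×3!×3! = 864
prefactor² = (2J+1)×Δ×N² = 36/5
  k=0: +1/(0!×1!×2!×1!×2!×1!) = 1/4
  k=1: −1/(1!×0!×1!×0!×3!×2!) = -1/12
Σ = 1/6  ⇒  CG² = 36/5×1/6² = 1/5
CG = +√(1/5) = +0.447214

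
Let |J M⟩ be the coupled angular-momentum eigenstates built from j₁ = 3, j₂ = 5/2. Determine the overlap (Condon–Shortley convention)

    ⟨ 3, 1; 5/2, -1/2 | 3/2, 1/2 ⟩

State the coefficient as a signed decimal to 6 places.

−√(1/105) ≈ -0.097590

triangle: 4!×2!×1!/8! = 48/40320
(j±m)!: 4!×2!×2!×3!×2!×1! = 1152
prefactor² = (2J+1)×Δ×N² = 192/35
  k=1: −1/(1!×3!×1!×1!×1!×0!) = -1/6
  k=2: +1/(2!×2!×0!×0!×2!×1!) = 1/8
Σ = -1/24  ⇒  CG² = 192/35×(-1/24)² = 1/105
CG = −√(1/105) = -0.097590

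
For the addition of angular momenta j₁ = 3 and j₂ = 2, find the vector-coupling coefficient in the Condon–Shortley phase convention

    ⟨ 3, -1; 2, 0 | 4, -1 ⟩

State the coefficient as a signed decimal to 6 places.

√[9·1!5!3!/10! · 2!4!2!2!3!5!] = √(1728/7)
  +(−1)^0/∏(0,1,4,2,1,1)! = 1/48  (running 1/48)
  +(−1)^1/∏(1,0,3,1,2,2)! = -1/24  (running -1/48)
⟨..|..⟩ = √(1728/7)·(-1/48) = -0.327327

−√(3/28) = -0.327327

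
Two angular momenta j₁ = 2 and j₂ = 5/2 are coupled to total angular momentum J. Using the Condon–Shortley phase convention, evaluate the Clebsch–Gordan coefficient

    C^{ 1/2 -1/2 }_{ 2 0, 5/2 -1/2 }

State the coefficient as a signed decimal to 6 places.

triangle: 4!*0!*1!/6! = 24/720
(j±m)!: 2!*2!*2!*3!*0!*1! = 48
prefactor² = (2J+1)*Δ*N² = 16/5
  k=2: +1/(2!*2!*0!*0!*0!*1!) = 1/4
Σ = 1/4  ⇒  CG² = 16/5*1/4² = 1/5
CG = +√(1/5) = +0.447214

+√(1/5) ≈ +0.447214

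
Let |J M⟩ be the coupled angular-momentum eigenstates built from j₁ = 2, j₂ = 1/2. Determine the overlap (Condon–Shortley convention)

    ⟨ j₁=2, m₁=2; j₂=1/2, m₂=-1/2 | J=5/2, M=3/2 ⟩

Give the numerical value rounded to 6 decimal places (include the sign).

j₁+j₂−J=0  J+j₁−j₂=4  J−j₁+j₂=1  j₁+j₂+J+1=6
(j₁±m₁, j₂±m₂, J±M) = (4,0,0,1,4,1)
P² = 576/5
sum k=0..0:
  [0] +1/24 = 1/24
S = 1/24
C² = P²·S² = 1/5 ; C = +0.447214

+0.447214  (= +√(1/5))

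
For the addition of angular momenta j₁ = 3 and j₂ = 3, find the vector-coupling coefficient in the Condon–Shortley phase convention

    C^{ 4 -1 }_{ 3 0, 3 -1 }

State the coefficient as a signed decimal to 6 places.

−√(15/154) = -0.312094

j₁+j₂−J=2  J+j₁−j₂=4  J−j₁+j₂=4  j₁+j₂+J+1=11
(j₁±m₁, j₂±m₂, J±M) = (3,3,2,4,3,5)
P² = 124416/385
sum k=0..2:
  [0] +1/48 = 1/48
  [1] −1/24 = -1/24
  [2] +1/288 = 1/288
S = -5/288
C² = P²·S² = 15/154 ; C = -0.312094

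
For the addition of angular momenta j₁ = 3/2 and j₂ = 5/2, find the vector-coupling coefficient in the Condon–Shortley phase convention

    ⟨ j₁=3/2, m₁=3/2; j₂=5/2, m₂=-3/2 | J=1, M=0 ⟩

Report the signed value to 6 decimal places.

+0.447214

√[3·3!0!2!/6! · 3!0!1!4!1!1!] = √(36/5)
  +(−1)^0/∏(0,3,0,1,0,1)! = 1/6  (running 1/6)
⟨..|..⟩ = √(36/5)·(1/6) = +0.447214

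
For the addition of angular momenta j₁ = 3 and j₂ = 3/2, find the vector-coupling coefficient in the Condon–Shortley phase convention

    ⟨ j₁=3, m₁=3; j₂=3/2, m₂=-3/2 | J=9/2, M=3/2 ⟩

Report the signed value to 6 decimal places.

+0.109109

j₁+j₂−J=0  J+j₁−j₂=6  J−j₁+j₂=3  j₁+j₂+J+1=10
(j₁±m₁, j₂±m₂, J±M) = (6,0,0,3,6,3)
P² = 1555200/7
sum k=0..0:
  [0] +1/4320 = 1/4320
S = 1/4320
C² = P²·S² = 1/84 ; C = +0.109109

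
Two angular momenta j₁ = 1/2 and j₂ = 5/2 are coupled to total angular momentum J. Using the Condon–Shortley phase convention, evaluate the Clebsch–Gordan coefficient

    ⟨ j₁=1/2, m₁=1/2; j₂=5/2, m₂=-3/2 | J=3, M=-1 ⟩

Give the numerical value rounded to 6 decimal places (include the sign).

√[7·0!1!5!/7! · 1!0!1!4!2!4!] = √(192)
  +(−1)^0/∏(0,0,0,1,1,4)! = 1/24  (running 1/24)
⟨..|..⟩ = √(192)·(1/24) = +0.577350

+√(1/3) ≈ +0.577350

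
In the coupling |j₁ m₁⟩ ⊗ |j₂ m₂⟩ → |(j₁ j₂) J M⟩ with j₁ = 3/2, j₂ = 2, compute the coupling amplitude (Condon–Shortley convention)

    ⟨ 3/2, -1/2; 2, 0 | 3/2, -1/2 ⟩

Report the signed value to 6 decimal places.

−√(1/5) ≈ -0.447214

√[4·2!1!2!/6! · 1!2!2!2!1!2!] = √(16/45)
  +(−1)^1/∏(1,1,1,1,0,1)! = -1  (running -1)
  +(−1)^2/∏(2,0,0,0,1,2)! = 1/4  (running -3/4)
⟨..|..⟩ = √(16/45)·(-3/4) = -0.447214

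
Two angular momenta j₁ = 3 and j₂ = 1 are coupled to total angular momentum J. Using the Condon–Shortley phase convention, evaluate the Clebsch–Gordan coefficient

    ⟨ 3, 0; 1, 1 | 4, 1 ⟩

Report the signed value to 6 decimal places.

+0.597614

triangle: 0!×6!×2!/9! = 1440/362880
(j±m)!: 3!×3!×2!×0!×5!×3! = 51840
prefactor² = (2J+1)×Δ×N² = 12960/7
  k=0: +1/(0!×0!×3!×2!×3!×0!) = 1/72
Σ = 1/72  ⇒  CG² = 12960/7×1/72² = 5/14
CG = +√(5/14) = +0.597614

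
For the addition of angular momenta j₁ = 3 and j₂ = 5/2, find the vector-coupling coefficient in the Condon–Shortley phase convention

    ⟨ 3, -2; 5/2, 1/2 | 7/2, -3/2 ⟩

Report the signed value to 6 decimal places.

+0.308607  (= +√(2/21))

j₁+j₂−J=2  J+j₁−j₂=4  J−j₁+j₂=3  j₁+j₂+J+1=10
(j₁±m₁, j₂±m₂, J±M) = (1,5,3,2,2,5)
P² = 1536/7
sum k=1..2:
  [1] −1/48 = -1/48
  [2] +1/24 = 1/24
S = 1/48
C² = P²·S² = 2/21 ; C = +0.308607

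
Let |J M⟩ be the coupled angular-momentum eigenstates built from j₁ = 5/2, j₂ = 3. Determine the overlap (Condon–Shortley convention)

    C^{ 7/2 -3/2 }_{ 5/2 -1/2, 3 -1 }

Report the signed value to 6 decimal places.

-0.487950

√[8·2!3!4!/10! · 2!3!2!4!2!5!] = √(3072/35)
  +(−1)^0/∏(0,2,3,2,0,2)! = 1/48  (running 1/48)
  +(−1)^1/∏(1,1,2,1,1,3)! = -1/12  (running -1/16)
  +(−1)^2/∏(2,0,1,0,2,4)! = 1/96  (running -5/96)
⟨..|..⟩ = √(3072/35)·(-5/96) = -0.487950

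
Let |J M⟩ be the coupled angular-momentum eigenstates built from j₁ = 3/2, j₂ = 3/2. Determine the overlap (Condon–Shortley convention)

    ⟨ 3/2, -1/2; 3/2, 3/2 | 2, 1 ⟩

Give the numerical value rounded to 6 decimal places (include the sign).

triangle: 1!×2!×2!/6! = 4/720
(j±m)!: 1!×2!×3!×0!×3!×1! = 72
prefactor² = (2J+1)×Δ×N² = 2
  k=1: −1/(1!×0!×1!×2!×1!×0!) = -1/2
Σ = -1/2  ⇒  CG² = 2×(-1/2)² = 1/2
CG = −√(1/2) = -0.707107

−√(1/2) ≈ -0.707107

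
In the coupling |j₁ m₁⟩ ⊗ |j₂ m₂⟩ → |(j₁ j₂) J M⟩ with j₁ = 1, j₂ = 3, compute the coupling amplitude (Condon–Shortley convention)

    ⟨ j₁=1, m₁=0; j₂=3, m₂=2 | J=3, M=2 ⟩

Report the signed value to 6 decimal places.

-0.577350  (= −√(1/3))

j₁+j₂−J=1  J+j₁−j₂=1  J−j₁+j₂=5  j₁+j₂+J+1=8
(j₁±m₁, j₂±m₂, J±M) = (1,1,5,1,5,1)
P² = 300
sum k=0..1:
  [0] +1/120 = 1/120
  [1] −1/24 = -1/24
S = -1/30
C² = P²·S² = 1/3 ; C = -0.577350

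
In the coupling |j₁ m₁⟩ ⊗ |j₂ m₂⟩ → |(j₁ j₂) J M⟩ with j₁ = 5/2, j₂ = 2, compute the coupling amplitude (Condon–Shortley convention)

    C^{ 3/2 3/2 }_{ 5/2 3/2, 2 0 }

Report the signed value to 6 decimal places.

√[4·3!2!1!/7! · 4!1!2!2!3!0!] = √(192/35)
  +(−1)^1/∏(1,2,0,1,2,0)! = -1/4  (running -1/4)
⟨..|..⟩ = √(192/35)·(-1/4) = -0.585540

−√(12/35) = -0.585540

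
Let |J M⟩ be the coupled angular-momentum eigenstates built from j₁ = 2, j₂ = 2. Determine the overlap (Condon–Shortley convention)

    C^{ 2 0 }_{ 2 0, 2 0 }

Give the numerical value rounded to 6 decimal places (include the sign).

-0.534522  (= −√(2/7))

j₁+j₂−J=2  J+j₁−j₂=2  J−j₁+j₂=2  j₁+j₂+J+1=7
(j₁±m₁, j₂±m₂, J±M) = (2,2,2,2,2,2)
P² = 32/63
sum k=0..2:
  [0] +1/8 = 1/8
  [1] −1/1 = -1
  [2] +1/8 = 1/8
S = -3/4
C² = P²·S² = 2/7 ; C = -0.534522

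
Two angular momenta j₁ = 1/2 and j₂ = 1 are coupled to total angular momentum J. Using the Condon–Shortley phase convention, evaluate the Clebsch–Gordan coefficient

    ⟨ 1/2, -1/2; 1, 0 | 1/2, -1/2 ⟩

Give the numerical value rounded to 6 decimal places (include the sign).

-0.577350

triangle: 1!·0!·1!/3! = 1/6
(j±m)!: 0!·1!·1!·1!·0!·1! = 1
prefactor² = (2J+1)·Δ·N² = 1/3
  k=1: −1/(1!·0!·0!·0!·0!·1!) = -1
Σ = -1  ⇒  CG² = 1/3·(-1)² = 1/3
CG = −√(1/3) = -0.577350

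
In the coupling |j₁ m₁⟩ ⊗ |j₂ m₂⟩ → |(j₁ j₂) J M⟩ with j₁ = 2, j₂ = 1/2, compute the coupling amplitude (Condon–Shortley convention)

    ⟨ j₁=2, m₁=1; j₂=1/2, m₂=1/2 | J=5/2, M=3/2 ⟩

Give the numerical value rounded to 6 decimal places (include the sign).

+0.894427  (= +√(4/5))

j₁+j₂−J=0  J+j₁−j₂=4  J−j₁+j₂=1  j₁+j₂+J+1=6
(j₁±m₁, j₂±m₂, J±M) = (3,1,1,0,4,1)
P² = 144/5
sum k=0..0:
  [0] +1/6 = 1/6
S = 1/6
C² = P²·S² = 4/5 ; C = +0.894427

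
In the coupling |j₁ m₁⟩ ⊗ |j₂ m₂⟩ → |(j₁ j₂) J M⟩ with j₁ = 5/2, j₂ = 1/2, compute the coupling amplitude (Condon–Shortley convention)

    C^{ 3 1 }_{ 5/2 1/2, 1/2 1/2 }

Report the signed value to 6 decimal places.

j₁+j₂−J=0  J+j₁−j₂=5  J−j₁+j₂=1  j₁+j₂+J+1=7
(j₁±m₁, j₂±m₂, J±M) = (3,2,1,0,4,2)
P² = 96
sum k=0..0:
  [0] +1/12 = 1/12
S = 1/12
C² = P²·S² = 2/3 ; C = +0.816497

+0.816497  (= +√(2/3))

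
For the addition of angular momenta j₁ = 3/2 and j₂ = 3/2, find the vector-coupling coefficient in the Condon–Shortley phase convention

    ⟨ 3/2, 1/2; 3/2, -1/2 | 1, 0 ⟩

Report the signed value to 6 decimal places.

-0.223607  (= −√(1/20))

triangle: 2!·1!·1!/5! = 2/120
(j±m)!: 2!·1!·1!·2!·1!·1! = 4
prefactor² = (2J+1)·Δ·N² = 1/5
  k=0: +1/(0!·2!·1!·1!·0!·0!) = 1/2
  k=1: −1/(1!·1!·0!·0!·1!·1!) = -1
Σ = -1/2  ⇒  CG² = 1/5·(-1/2)² = 1/20
CG = −√(1/20) = -0.223607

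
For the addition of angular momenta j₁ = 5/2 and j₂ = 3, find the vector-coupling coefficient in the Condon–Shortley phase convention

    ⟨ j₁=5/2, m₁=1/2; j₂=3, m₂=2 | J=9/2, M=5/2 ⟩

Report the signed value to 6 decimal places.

√[10·1!4!5!/11! · 3!2!5!1!7!2!] = √(115200/11)
  +(−1)^0/∏(0,1,2,5,2,0)! = 1/480  (running 1/480)
  +(−1)^1/∏(1,0,1,4,3,1)! = -1/144  (running -7/1440)
⟨..|..⟩ = √(115200/11)·(-7/1440) = -0.497468

-0.497468  (= −√(49/198))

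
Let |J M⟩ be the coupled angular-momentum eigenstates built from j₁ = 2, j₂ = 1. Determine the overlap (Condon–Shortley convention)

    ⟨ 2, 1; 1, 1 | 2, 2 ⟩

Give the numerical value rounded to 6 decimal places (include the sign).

j₁+j₂−J=1  J+j₁−j₂=3  J−j₁+j₂=1  j₁+j₂+J+1=6
(j₁±m₁, j₂±m₂, J±M) = (3,1,2,0,4,0)
P² = 12
sum k=1..1:
  [1] −1/6 = -1/6
S = -1/6
C² = P²·S² = 1/3 ; C = -0.577350

−√(1/3) ≈ -0.577350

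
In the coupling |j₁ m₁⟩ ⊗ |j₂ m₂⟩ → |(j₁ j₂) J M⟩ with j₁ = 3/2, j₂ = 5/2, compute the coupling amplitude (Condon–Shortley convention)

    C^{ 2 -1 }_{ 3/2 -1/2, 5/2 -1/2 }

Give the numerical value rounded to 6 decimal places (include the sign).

-0.545545  (= −√(25/84))

triangle: 2!·1!·3!/7! = 12/5040
(j±m)!: 1!·2!·2!·3!·1!·3! = 144
prefactor² = (2J+1)·Δ·N² = 12/7
  k=1: −1/(1!·1!·1!·1!·0!·2!) = -1/2
  k=2: +1/(2!·0!·0!·0!·1!·3!) = 1/12
Σ = -5/12  ⇒  CG² = 12/7·(-5/12)² = 25/84
CG = −√(25/84) = -0.545545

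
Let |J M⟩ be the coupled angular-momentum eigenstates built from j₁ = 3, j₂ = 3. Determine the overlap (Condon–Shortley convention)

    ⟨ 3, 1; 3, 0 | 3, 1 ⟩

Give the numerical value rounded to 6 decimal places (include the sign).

−√(1/6) ≈ -0.408248

triangle: 3!*3!*3!/10! = 216/3628800
(j±m)!: 4!*2!*3!*3!*4!*2! = 82944
prefactor² = (2J+1)*Δ*N² = 864/25
  k=0: +1/(0!*3!*2!*3!*1!*0!) = 1/72
  k=1: −1/(1!*2!*1!*2!*2!*1!) = -1/8
  k=2: +1/(2!*1!*0!*1!*3!*2!) = 1/24
Σ = -5/72  ⇒  CG² = 864/25*(-5/72)² = 1/6
CG = −√(1/6) = -0.408248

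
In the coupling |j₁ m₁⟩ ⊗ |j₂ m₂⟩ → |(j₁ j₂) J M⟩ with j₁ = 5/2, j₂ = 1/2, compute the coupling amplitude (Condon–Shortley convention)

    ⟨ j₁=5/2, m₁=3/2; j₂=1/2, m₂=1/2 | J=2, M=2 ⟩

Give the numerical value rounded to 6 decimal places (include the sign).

√[5·1!4!0!/6! · 4!1!1!0!4!0!] = √(96)
  +(−1)^1/∏(1,0,0,0,4,0)! = -1/24  (running -1/24)
⟨..|..⟩ = √(96)·(-1/24) = -0.408248

−√(1/6) = -0.408248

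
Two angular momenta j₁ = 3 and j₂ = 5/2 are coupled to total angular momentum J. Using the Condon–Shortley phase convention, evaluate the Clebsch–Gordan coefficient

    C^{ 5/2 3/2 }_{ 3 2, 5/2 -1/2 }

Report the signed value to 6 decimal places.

triangle: 3!×3!×2!/9! = 72/362880
(j±m)!: 5!×1!×2!×3!×4!×1! = 34560
prefactor² = (2J+1)×Δ×N² = 288/7
  k=0: +1/(0!×3!×1!×2!×2!×0!) = 1/24
  k=1: −1/(1!×2!×0!×1!×3!×1!) = -1/12
Σ = -1/24  ⇒  CG² = 288/7×(-1/24)² = 1/14
CG = −√(1/14) = -0.267261

−√(1/14) = -0.267261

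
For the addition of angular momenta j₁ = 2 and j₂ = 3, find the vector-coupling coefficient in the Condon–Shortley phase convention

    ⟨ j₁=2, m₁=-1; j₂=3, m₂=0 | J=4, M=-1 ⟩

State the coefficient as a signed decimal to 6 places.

−√(3/14) ≈ -0.462910

triangle: 1!·3!·5!/10! = 720/3628800
(j±m)!: 1!·3!·3!·3!·3!·5! = 155520
prefactor² = (2J+1)·Δ·N² = 1944/7
  k=0: +1/(0!·1!·3!·3!·0!·2!) = 1/72
  k=1: −1/(1!·0!·2!·2!·1!·3!) = -1/24
Σ = -1/36  ⇒  CG² = 1944/7·(-1/36)² = 3/14
CG = −√(3/14) = -0.462910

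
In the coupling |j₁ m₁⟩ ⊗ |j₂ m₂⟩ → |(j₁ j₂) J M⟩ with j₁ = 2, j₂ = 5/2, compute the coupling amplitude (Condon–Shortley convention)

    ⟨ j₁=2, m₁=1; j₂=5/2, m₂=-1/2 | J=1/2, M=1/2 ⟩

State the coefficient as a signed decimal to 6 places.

-0.365148

√[2·4!0!1!/6! · 3!1!2!3!1!0!] = √(24/5)
  +(−1)^1/∏(1,3,0,1,0,0)! = -1/6  (running -1/6)
⟨..|..⟩ = √(24/5)·(-1/6) = -0.365148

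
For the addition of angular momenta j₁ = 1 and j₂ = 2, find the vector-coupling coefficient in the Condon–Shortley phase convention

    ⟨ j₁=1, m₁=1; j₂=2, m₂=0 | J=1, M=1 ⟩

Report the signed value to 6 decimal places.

+√(1/10) ≈ +0.316228

√[3·2!0!2!/5! · 2!0!2!2!2!0!] = √(8/5)
  +(−1)^0/∏(0,2,0,2,0,0)! = 1/4  (running 1/4)
⟨..|..⟩ = √(8/5)·(1/4) = +0.316228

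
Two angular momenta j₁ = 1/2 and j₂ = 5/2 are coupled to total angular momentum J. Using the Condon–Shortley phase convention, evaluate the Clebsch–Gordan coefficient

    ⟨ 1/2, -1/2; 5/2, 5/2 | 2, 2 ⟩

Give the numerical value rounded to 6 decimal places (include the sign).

-0.912871  (= −√(5/6))

triangle: 1!*0!*4!/6! = 24/720
(j±m)!: 0!*1!*5!*0!*4!*0! = 2880
prefactor² = (2J+1)*Δ*N² = 480
  k=1: −1/(1!*0!*0!*4!*0!*0!) = -1/24
Σ = -1/24  ⇒  CG² = 480*(-1/24)² = 5/6
CG = −√(5/6) = -0.912871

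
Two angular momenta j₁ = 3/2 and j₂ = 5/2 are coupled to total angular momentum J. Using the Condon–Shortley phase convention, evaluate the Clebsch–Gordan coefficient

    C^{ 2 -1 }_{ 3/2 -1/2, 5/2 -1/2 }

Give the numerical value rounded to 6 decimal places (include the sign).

-0.545545

triangle: 2!×1!×3!/7! = 12/5040
(j±m)!: 1!×2!×2!×3!×1!×3! = 144
prefactor² = (2J+1)×Δ×N² = 12/7
  k=1: −1/(1!×1!×1!×1!×0!×2!) = -1/2
  k=2: +1/(2!×0!×0!×0!×1!×3!) = 1/12
Σ = -5/12  ⇒  CG² = 12/7×(-5/12)² = 25/84
CG = −√(25/84) = -0.545545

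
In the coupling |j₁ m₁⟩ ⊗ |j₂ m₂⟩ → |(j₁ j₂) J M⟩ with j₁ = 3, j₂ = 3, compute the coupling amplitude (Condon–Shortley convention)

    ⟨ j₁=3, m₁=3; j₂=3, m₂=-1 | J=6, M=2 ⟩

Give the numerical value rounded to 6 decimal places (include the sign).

j₁+j₂−J=0  J+j₁−j₂=6  J−j₁+j₂=6  j₁+j₂+J+1=13
(j₁±m₁, j₂±m₂, J±M) = (6,0,2,4,8,4)
P² = 398131200/11
sum k=0..0:
  [0] +1/34560 = 1/34560
S = 1/34560
C² = P²·S² = 1/33 ; C = +0.174078

+0.174078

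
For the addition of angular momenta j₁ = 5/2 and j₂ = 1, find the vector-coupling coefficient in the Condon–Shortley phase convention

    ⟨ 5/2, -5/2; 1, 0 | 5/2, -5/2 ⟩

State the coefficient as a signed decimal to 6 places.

triangle: 1!*4!*1!/7! = 24/5040
(j±m)!: 0!*5!*1!*1!*0!*5! = 14400
prefactor² = (2J+1)*Δ*N² = 2880/7
  k=1: −1/(1!*0!*4!*0!*0!*1!) = -1/24
Σ = -1/24  ⇒  CG² = 2880/7*(-1/24)² = 5/7
CG = −√(5/7) = -0.845154

−√(5/7) = -0.845154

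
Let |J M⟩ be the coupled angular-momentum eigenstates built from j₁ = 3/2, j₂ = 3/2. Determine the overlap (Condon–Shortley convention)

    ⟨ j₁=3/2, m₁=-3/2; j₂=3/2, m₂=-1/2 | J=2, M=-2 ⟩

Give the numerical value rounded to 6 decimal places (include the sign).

triangle: 1!×2!×2!/6! = 4/720
(j±m)!: 0!×3!×1!×2!×0!×4! = 288
prefactor² = (2J+1)×Δ×N² = 8
  k=1: −1/(1!×0!×2!×0!×0!×2!) = -1/4
Σ = -1/4  ⇒  CG² = 8×(-1/4)² = 1/2
CG = −√(1/2) = -0.707107

-0.707107  (= −√(1/2))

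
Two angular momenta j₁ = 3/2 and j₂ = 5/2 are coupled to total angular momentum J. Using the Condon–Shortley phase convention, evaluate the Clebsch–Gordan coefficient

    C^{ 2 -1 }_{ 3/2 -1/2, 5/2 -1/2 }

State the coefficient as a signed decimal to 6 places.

√[5·2!1!3!/7! · 1!2!2!3!1!3!] = √(12/7)
  +(−1)^1/∏(1,1,1,1,0,2)! = -1/2  (running -1/2)
  +(−1)^2/∏(2,0,0,0,1,3)! = 1/12  (running -5/12)
⟨..|..⟩ = √(12/7)·(-5/12) = -0.545545

−√(25/84) ≈ -0.545545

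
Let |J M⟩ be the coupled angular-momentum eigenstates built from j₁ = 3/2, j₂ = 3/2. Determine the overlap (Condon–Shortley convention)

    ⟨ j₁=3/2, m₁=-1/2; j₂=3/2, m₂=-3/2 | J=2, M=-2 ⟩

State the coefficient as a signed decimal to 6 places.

√[5·1!2!2!/6! · 1!2!0!3!0!4!] = √(8)
  +(−1)^0/∏(0,1,2,0,0,2)! = 1/4  (running 1/4)
⟨..|..⟩ = √(8)·(1/4) = +0.707107

+√(1/2) = +0.707107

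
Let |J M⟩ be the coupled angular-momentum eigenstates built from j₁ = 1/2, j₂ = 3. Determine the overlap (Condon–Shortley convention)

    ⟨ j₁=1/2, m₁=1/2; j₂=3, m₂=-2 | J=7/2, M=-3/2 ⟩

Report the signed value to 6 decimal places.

triangle: 0!×1!×6!/8! = 720/40320
(j±m)!: 1!×0!×1!×5!×2!×5! = 28800
prefactor² = (2J+1)×Δ×N² = 28800/7
  k=0: +1/(0!×0!×0!×1!×1!×5!) = 1/120
Σ = 1/120  ⇒  CG² = 28800/7×1/120² = 2/7
CG = +√(2/7) = +0.534522

+0.534522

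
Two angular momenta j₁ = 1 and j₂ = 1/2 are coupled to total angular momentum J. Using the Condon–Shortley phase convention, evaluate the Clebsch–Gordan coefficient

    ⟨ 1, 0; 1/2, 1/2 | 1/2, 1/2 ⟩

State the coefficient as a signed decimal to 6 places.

j₁+j₂−J=1  J+j₁−j₂=1  J−j₁+j₂=0  j₁+j₂+J+1=3
(j₁±m₁, j₂±m₂, J±M) = (1,1,1,0,1,0)
P² = 1/3
sum k=1..1:
  [1] −1/1 = -1
S = -1
C² = P²·S² = 1/3 ; C = -0.577350

−√(1/3) ≈ -0.577350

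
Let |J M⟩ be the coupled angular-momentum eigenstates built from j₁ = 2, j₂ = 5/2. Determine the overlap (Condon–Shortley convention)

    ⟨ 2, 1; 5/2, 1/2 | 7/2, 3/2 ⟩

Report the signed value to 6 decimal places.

+√(2/21) ≈ +0.308607

j₁+j₂−J=1  J+j₁−j₂=3  J−j₁+j₂=4  j₁+j₂+J+1=9
(j₁±m₁, j₂±m₂, J±M) = (3,1,3,2,5,2)
P² = 384/7
sum k=0..1:
  [0] +1/12 = 1/12
  [1] −1/24 = -1/24
S = 1/24
C² = P²·S² = 2/21 ; C = +0.308607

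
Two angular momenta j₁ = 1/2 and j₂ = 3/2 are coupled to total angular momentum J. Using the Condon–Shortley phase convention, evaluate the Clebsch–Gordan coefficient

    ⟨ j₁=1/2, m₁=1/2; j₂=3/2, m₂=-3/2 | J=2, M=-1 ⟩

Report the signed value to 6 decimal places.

+0.500000  (= +√(1/4))

√[5·0!1!3!/5! · 1!0!0!3!1!3!] = √(9)
  +(−1)^0/∏(0,0,0,0,1,3)! = 1/6  (running 1/6)
⟨..|..⟩ = √(9)·(1/6) = +0.500000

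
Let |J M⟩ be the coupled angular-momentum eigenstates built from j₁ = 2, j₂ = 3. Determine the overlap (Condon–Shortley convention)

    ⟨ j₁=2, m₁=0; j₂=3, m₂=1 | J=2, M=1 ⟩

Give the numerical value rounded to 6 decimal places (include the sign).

+0.377964

j₁+j₂−J=3  J+j₁−j₂=1  J−j₁+j₂=3  j₁+j₂+J+1=8
(j₁±m₁, j₂±m₂, J±M) = (2,2,4,2,3,1)
P² = 36/7
sum k=1..2:
  [1] −1/12 = -1/12
  [2] +1/4 = 1/4
S = 1/6
C² = P²·S² = 1/7 ; C = +0.377964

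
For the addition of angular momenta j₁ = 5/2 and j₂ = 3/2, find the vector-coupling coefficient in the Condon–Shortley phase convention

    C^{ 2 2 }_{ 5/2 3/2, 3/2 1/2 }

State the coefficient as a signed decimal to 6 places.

-0.617213  (= −√(8/21))

√[5·2!3!1!/7! · 4!1!2!1!4!0!] = √(96/7)
  +(−1)^1/∏(1,1,0,1,3,0)! = -1/6  (running -1/6)
⟨..|..⟩ = √(96/7)·(-1/6) = -0.617213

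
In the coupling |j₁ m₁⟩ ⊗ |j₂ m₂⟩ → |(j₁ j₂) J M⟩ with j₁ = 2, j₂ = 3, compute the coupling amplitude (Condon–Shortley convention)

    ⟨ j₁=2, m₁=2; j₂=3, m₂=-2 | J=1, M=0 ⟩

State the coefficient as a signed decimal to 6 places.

j₁+j₂−J=4  J+j₁−j₂=0  J−j₁+j₂=2  j₁+j₂+J+1=7
(j₁±m₁, j₂±m₂, J±M) = (4,0,1,5,1,1)
P² = 576/7
sum k=0..0:
  [0] +1/24 = 1/24
S = 1/24
C² = P²·S² = 1/7 ; C = +0.377964

+√(1/7) ≈ +0.377964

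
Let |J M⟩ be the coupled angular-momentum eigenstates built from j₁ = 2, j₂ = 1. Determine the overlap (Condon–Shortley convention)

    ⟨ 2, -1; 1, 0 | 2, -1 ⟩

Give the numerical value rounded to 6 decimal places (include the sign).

triangle: 1!×3!×1!/6! = 6/720
(j±m)!: 1!×3!×1!×1!×1!×3! = 36
prefactor² = (2J+1)×Δ×N² = 3/2
  k=0: +1/(0!×1!×3!×1!×0!×0!) = 1/6
  k=1: −1/(1!×0!×2!×0!×1!×1!) = -1/2
Σ = -1/3  ⇒  CG² = 3/2×(-1/3)² = 1/6
CG = −√(1/6) = -0.408248

−√(1/6) = -0.408248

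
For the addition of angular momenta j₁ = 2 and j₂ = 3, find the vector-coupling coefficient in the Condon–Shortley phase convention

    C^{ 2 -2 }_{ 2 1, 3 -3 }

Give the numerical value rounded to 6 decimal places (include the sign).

triangle: 3!×1!×3!/8! = 36/40320
(j±m)!: 3!×1!×0!×6!×0!×4! = 103680
prefactor² = (2J+1)×Δ×N² = 3240/7
  k=0: +1/(0!×3!×1!×0!×0!×3!) = 1/36
Σ = 1/36  ⇒  CG² = 3240/7×1/36² = 5/14
CG = +√(5/14) = +0.597614

+√(5/14) ≈ +0.597614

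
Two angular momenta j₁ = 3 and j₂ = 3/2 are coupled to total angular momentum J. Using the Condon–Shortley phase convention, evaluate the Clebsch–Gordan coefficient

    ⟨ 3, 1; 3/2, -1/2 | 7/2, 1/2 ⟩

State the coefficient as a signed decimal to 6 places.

√[8·1!5!2!/9! · 4!2!1!2!4!3!] = √(512/7)
  +(−1)^0/∏(0,1,2,1,3,1)! = 1/12  (running 1/12)
  +(−1)^1/∏(1,0,1,0,4,2)! = -1/48  (running 1/16)
⟨..|..⟩ = √(512/7)·(1/16) = +0.534522

+0.534522  (= +√(2/7))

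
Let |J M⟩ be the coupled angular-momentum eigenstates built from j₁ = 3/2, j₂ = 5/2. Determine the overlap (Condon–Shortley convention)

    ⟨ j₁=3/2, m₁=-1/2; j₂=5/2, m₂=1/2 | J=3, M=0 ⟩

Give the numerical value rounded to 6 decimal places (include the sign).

-0.447214

triangle: 1!*2!*4!/8! = 48/40320
(j±m)!: 1!*2!*3!*2!*3!*3! = 864
prefactor² = (2J+1)*Δ*N² = 36/5
  k=0: +1/(0!*1!*2!*3!*0!*1!) = 1/12
  k=1: −1/(1!*0!*1!*2!*1!*2!) = -1/4
Σ = -1/6  ⇒  CG² = 36/5*(-1/6)² = 1/5
CG = −√(1/5) = -0.447214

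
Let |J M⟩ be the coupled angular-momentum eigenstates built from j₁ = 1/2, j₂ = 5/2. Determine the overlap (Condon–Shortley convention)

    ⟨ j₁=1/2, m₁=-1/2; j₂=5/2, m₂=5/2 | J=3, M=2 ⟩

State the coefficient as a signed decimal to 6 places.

√[7·0!1!5!/7! · 0!1!5!0!5!1!] = √(2400)
  +(−1)^0/∏(0,0,1,5,0,0)! = 1/120  (running 1/120)
⟨..|..⟩ = √(2400)·(1/120) = +0.408248

+√(1/6) = +0.408248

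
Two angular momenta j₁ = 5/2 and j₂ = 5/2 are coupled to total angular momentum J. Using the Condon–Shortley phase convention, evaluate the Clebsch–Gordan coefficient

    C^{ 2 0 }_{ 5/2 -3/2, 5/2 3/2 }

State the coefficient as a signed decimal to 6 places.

−√(1/84) = -0.109109

√[5·3!2!2!/8! · 1!4!4!1!2!2!] = √(48/7)
  +(−1)^2/∏(2,1,2,2,0,0)! = 1/8  (running 1/8)
  +(−1)^3/∏(3,0,1,1,1,1)! = -1/6  (running -1/24)
⟨..|..⟩ = √(48/7)·(-1/24) = -0.109109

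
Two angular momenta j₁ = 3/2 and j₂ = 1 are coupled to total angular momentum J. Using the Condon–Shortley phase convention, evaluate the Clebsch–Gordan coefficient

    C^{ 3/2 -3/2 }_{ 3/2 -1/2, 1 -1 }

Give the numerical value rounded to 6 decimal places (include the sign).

+√(2/5) ≈ +0.632456

j₁+j₂−J=1  J+j₁−j₂=2  J−j₁+j₂=1  j₁+j₂+J+1=5
(j₁±m₁, j₂±m₂, J±M) = (1,2,0,2,0,3)
P² = 8/5
sum k=0..0:
  [0] +1/2 = 1/2
S = 1/2
C² = P²·S² = 2/5 ; C = +0.632456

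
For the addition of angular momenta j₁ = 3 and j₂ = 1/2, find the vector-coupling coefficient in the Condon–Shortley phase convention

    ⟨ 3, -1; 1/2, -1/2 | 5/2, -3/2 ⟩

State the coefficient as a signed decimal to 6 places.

triangle: 1!×5!×0!/7! = 120/5040
(j±m)!: 2!×4!×0!×1!×1!×4! = 1152
prefactor² = (2J+1)×Δ×N² = 1152/7
  k=0: +1/(0!×1!×4!×0!×1!×0!) = 1/24
Σ = 1/24  ⇒  CG² = 1152/7×1/24² = 2/7
CG = +√(2/7) = +0.534522

+0.534522  (= +√(2/7))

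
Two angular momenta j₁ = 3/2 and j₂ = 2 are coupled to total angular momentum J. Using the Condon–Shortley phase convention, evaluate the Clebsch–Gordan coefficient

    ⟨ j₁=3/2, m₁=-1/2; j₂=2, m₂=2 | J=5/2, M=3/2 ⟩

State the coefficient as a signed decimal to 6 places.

j₁+j₂−J=1  J+j₁−j₂=2  J−j₁+j₂=3  j₁+j₂+J+1=7
(j₁±m₁, j₂±m₂, J±M) = (1,2,4,0,4,1)
P² = 576/35
sum k=1..1:
  [1] −1/6 = -1/6
S = -1/6
C² = P²·S² = 16/35 ; C = -0.676123

-0.676123  (= −√(16/35))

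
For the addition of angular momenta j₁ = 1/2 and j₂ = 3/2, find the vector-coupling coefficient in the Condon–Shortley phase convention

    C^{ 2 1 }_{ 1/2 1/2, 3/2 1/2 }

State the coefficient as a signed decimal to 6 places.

+√(3/4) ≈ +0.866025

triangle: 0!*1!*3!/5! = 6/120
(j±m)!: 1!*0!*2!*1!*3!*1! = 12
prefactor² = (2J+1)*Δ*N² = 3
  k=0: +1/(0!*0!*0!*2!*1!*1!) = 1/2
Σ = 1/2  ⇒  CG² = 3*1/2² = 3/4
CG = +√(3/4) = +0.866025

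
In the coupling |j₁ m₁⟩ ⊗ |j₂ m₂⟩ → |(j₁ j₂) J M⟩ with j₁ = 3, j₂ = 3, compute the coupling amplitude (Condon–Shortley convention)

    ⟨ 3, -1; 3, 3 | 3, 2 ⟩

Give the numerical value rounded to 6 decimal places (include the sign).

triangle: 3!×3!×3!/10! = 216/3628800
(j±m)!: 2!×4!×6!×0!×5!×1! = 4147200
prefactor² = (2J+1)×Δ×N² = 1728
  k=3: −1/(3!×0!×1!×3!×2!×0!) = -1/72
Σ = -1/72  ⇒  CG² = 1728×(-1/72)² = 1/3
CG = −√(1/3) = -0.577350

−√(1/3) = -0.577350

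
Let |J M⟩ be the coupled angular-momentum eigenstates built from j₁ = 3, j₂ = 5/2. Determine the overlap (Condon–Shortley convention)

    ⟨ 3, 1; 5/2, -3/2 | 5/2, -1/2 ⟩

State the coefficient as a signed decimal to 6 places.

triangle: 3!*3!*2!/9! = 72/362880
(j±m)!: 4!*2!*1!*4!*2!*3! = 13824
prefactor² = (2J+1)*Δ*N² = 576/35
  k=0: +1/(0!*3!*2!*1!*1!*1!) = 1/12
  k=1: −1/(1!*2!*1!*0!*2!*2!) = -1/8
Σ = -1/24  ⇒  CG² = 576/35*(-1/24)² = 1/35
CG = −√(1/35) = -0.169031

-0.169031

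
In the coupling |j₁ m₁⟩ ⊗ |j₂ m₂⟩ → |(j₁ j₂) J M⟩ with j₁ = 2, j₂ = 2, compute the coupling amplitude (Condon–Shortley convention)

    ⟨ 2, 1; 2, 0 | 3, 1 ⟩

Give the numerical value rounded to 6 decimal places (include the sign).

+0.447214

√[7·1!3!3!/8! · 3!1!2!2!4!2!] = √(36/5)
  +(−1)^0/∏(0,1,1,2,2,1)! = 1/4  (running 1/4)
  +(−1)^1/∏(1,0,0,1,3,2)! = -1/12  (running 1/6)
⟨..|..⟩ = √(36/5)·(1/6) = +0.447214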